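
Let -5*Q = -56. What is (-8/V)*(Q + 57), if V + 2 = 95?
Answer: -88/15 ≈ -5.8667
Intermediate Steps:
V = 93 (V = -2 + 95 = 93)
Q = 56/5 (Q = -⅕*(-56) = 56/5 ≈ 11.200)
(-8/V)*(Q + 57) = (-8/93)*(56/5 + 57) = -8*1/93*(341/5) = -8/93*341/5 = -88/15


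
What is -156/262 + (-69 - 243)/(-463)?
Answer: 4758/60653 ≈ 0.078446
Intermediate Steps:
-156/262 + (-69 - 243)/(-463) = -156*1/262 - 312*(-1/463) = -78/131 + 312/463 = 4758/60653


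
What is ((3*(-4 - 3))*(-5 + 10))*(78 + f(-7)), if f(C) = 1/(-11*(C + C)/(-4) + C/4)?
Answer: -188310/23 ≈ -8187.4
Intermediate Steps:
f(C) = 4/(23*C) (f(C) = 1/(-22*C*(-¼) + C*(¼)) = 1/(-22*C*(-¼) + C/4) = 1/(11*C/2 + C/4) = 1/(23*C/4) = 4/(23*C))
((3*(-4 - 3))*(-5 + 10))*(78 + f(-7)) = ((3*(-4 - 3))*(-5 + 10))*(78 + (4/23)/(-7)) = ((3*(-7))*5)*(78 + (4/23)*(-⅐)) = (-21*5)*(78 - 4/161) = -105*12554/161 = -188310/23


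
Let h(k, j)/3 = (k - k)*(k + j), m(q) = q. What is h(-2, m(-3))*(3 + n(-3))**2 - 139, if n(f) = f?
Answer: -139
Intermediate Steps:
h(k, j) = 0 (h(k, j) = 3*((k - k)*(k + j)) = 3*(0*(j + k)) = 3*0 = 0)
h(-2, m(-3))*(3 + n(-3))**2 - 139 = 0*(3 - 3)**2 - 139 = 0*0**2 - 139 = 0*0 - 139 = 0 - 139 = -139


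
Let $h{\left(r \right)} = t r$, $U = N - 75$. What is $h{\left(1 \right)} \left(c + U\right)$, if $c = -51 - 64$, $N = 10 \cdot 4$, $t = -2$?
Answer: $300$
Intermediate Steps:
$N = 40$
$c = -115$
$U = -35$ ($U = 40 - 75 = -35$)
$h{\left(r \right)} = - 2 r$
$h{\left(1 \right)} \left(c + U\right) = \left(-2\right) 1 \left(-115 - 35\right) = \left(-2\right) \left(-150\right) = 300$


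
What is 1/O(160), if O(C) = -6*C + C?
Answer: -1/800 ≈ -0.0012500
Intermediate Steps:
O(C) = -5*C
1/O(160) = 1/(-5*160) = 1/(-800) = -1/800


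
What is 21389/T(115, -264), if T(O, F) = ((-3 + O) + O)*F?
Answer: -21389/59928 ≈ -0.35691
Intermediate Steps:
T(O, F) = F*(-3 + 2*O) (T(O, F) = (-3 + 2*O)*F = F*(-3 + 2*O))
21389/T(115, -264) = 21389/((-264*(-3 + 2*115))) = 21389/((-264*(-3 + 230))) = 21389/((-264*227)) = 21389/(-59928) = 21389*(-1/59928) = -21389/59928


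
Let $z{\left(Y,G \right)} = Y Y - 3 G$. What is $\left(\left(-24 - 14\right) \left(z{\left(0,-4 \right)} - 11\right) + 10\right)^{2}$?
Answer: $784$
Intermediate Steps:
$z{\left(Y,G \right)} = Y^{2} - 3 G$
$\left(\left(-24 - 14\right) \left(z{\left(0,-4 \right)} - 11\right) + 10\right)^{2} = \left(\left(-24 - 14\right) \left(\left(0^{2} - -12\right) - 11\right) + 10\right)^{2} = \left(- 38 \left(\left(0 + 12\right) - 11\right) + 10\right)^{2} = \left(- 38 \left(12 - 11\right) + 10\right)^{2} = \left(\left(-38\right) 1 + 10\right)^{2} = \left(-38 + 10\right)^{2} = \left(-28\right)^{2} = 784$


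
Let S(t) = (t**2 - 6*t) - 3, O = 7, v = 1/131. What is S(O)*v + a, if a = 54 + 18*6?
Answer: 21226/131 ≈ 162.03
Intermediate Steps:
v = 1/131 ≈ 0.0076336
S(t) = -3 + t**2 - 6*t
a = 162 (a = 54 + 108 = 162)
S(O)*v + a = (-3 + 7**2 - 6*7)*(1/131) + 162 = (-3 + 49 - 42)*(1/131) + 162 = 4*(1/131) + 162 = 4/131 + 162 = 21226/131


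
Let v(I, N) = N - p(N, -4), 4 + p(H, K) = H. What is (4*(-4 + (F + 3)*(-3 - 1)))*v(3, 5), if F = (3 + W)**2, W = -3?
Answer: -256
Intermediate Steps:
F = 0 (F = (3 - 3)**2 = 0**2 = 0)
p(H, K) = -4 + H
v(I, N) = 4 (v(I, N) = N - (-4 + N) = N + (4 - N) = 4)
(4*(-4 + (F + 3)*(-3 - 1)))*v(3, 5) = (4*(-4 + (0 + 3)*(-3 - 1)))*4 = (4*(-4 + 3*(-4)))*4 = (4*(-4 - 12))*4 = (4*(-16))*4 = -64*4 = -256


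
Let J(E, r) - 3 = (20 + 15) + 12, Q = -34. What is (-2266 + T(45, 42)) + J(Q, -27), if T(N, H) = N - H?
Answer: -2213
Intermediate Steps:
J(E, r) = 50 (J(E, r) = 3 + ((20 + 15) + 12) = 3 + (35 + 12) = 3 + 47 = 50)
(-2266 + T(45, 42)) + J(Q, -27) = (-2266 + (45 - 1*42)) + 50 = (-2266 + (45 - 42)) + 50 = (-2266 + 3) + 50 = -2263 + 50 = -2213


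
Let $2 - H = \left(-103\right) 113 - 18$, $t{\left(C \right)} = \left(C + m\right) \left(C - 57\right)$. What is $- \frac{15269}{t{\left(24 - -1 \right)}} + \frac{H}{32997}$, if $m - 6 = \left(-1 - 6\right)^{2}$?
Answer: $\frac{533678233}{84472320} \approx 6.3178$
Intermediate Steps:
$m = 55$ ($m = 6 + \left(-1 - 6\right)^{2} = 6 + \left(-7\right)^{2} = 6 + 49 = 55$)
$t{\left(C \right)} = \left(-57 + C\right) \left(55 + C\right)$ ($t{\left(C \right)} = \left(C + 55\right) \left(C - 57\right) = \left(55 + C\right) \left(-57 + C\right) = \left(-57 + C\right) \left(55 + C\right)$)
$H = 11659$ ($H = 2 - \left(\left(-103\right) 113 - 18\right) = 2 - \left(-11639 - 18\right) = 2 - -11657 = 2 + 11657 = 11659$)
$- \frac{15269}{t{\left(24 - -1 \right)}} + \frac{H}{32997} = - \frac{15269}{-3135 + \left(24 - -1\right)^{2} - 2 \left(24 - -1\right)} + \frac{11659}{32997} = - \frac{15269}{-3135 + \left(24 + 1\right)^{2} - 2 \left(24 + 1\right)} + 11659 \cdot \frac{1}{32997} = - \frac{15269}{-3135 + 25^{2} - 50} + \frac{11659}{32997} = - \frac{15269}{-3135 + 625 - 50} + \frac{11659}{32997} = - \frac{15269}{-2560} + \frac{11659}{32997} = \left(-15269\right) \left(- \frac{1}{2560}\right) + \frac{11659}{32997} = \frac{15269}{2560} + \frac{11659}{32997} = \frac{533678233}{84472320}$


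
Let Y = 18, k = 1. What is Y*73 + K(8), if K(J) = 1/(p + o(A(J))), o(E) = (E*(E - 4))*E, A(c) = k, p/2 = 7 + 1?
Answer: 17083/13 ≈ 1314.1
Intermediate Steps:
p = 16 (p = 2*(7 + 1) = 2*8 = 16)
A(c) = 1
o(E) = E**2*(-4 + E) (o(E) = (E*(-4 + E))*E = E**2*(-4 + E))
K(J) = 1/13 (K(J) = 1/(16 + 1**2*(-4 + 1)) = 1/(16 + 1*(-3)) = 1/(16 - 3) = 1/13)
Y*73 + K(8) = 18*73 + 1/13 = 1314 + 1/13 = 17083/13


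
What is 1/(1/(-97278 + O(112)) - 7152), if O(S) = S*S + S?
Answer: -84622/605216545 ≈ -0.00013982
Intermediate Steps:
O(S) = S + S² (O(S) = S² + S = S + S²)
1/(1/(-97278 + O(112)) - 7152) = 1/(1/(-97278 + 112*(1 + 112)) - 7152) = 1/(1/(-97278 + 112*113) - 7152) = 1/(1/(-97278 + 12656) - 7152) = 1/(1/(-84622) - 7152) = 1/(-1/84622 - 7152) = 1/(-605216545/84622) = -84622/605216545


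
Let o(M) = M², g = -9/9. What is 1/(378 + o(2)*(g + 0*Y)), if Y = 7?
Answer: 1/374 ≈ 0.0026738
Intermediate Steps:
g = -1 (g = -9*⅑ = -1)
1/(378 + o(2)*(g + 0*Y)) = 1/(378 + 2²*(-1 + 0*7)) = 1/(378 + 4*(-1 + 0)) = 1/(378 + 4*(-1)) = 1/(378 - 4) = 1/374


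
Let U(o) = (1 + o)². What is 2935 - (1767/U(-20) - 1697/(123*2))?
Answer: 13727555/4674 ≈ 2937.0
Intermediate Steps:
2935 - (1767/U(-20) - 1697/(123*2)) = 2935 - (1767/((1 - 20)²) - 1697/(123*2)) = 2935 - (1767/((-19)²) - 1697/246) = 2935 - (1767/361 - 1697*1/246) = 2935 - (1767*(1/361) - 1697/246) = 2935 - (93/19 - 1697/246) = 2935 - 1*(-9365/4674) = 2935 + 9365/4674 = 13727555/4674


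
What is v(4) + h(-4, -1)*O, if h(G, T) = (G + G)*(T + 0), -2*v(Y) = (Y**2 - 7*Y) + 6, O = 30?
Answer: 243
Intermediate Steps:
v(Y) = -3 - Y**2/2 + 7*Y/2 (v(Y) = -((Y**2 - 7*Y) + 6)/2 = -(6 + Y**2 - 7*Y)/2 = -3 - Y**2/2 + 7*Y/2)
h(G, T) = 2*G*T (h(G, T) = (2*G)*T = 2*G*T)
v(4) + h(-4, -1)*O = (-3 - 1/2*4**2 + (7/2)*4) + (2*(-4)*(-1))*30 = (-3 - 1/2*16 + 14) + 8*30 = (-3 - 8 + 14) + 240 = 3 + 240 = 243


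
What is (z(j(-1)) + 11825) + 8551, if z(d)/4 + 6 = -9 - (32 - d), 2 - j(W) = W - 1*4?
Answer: 20216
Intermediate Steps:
j(W) = 6 - W (j(W) = 2 - (W - 1*4) = 2 - (W - 4) = 2 - (-4 + W) = 2 + (4 - W) = 6 - W)
z(d) = -188 + 4*d (z(d) = -24 + 4*(-9 - (32 - d)) = -24 + 4*(-9 + (-32 + d)) = -24 + 4*(-41 + d) = -24 + (-164 + 4*d) = -188 + 4*d)
(z(j(-1)) + 11825) + 8551 = ((-188 + 4*(6 - 1*(-1))) + 11825) + 8551 = ((-188 + 4*(6 + 1)) + 11825) + 8551 = ((-188 + 4*7) + 11825) + 8551 = ((-188 + 28) + 11825) + 8551 = (-160 + 11825) + 8551 = 11665 + 8551 = 20216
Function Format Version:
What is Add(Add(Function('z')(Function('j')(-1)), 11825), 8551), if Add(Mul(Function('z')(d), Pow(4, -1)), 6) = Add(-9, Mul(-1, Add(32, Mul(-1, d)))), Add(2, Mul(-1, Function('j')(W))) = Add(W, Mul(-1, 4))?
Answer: 20216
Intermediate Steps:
Function('j')(W) = Add(6, Mul(-1, W)) (Function('j')(W) = Add(2, Mul(-1, Add(W, Mul(-1, 4)))) = Add(2, Mul(-1, Add(W, -4))) = Add(2, Mul(-1, Add(-4, W))) = Add(2, Add(4, Mul(-1, W))) = Add(6, Mul(-1, W)))
Function('z')(d) = Add(-188, Mul(4, d)) (Function('z')(d) = Add(-24, Mul(4, Add(-9, Mul(-1, Add(32, Mul(-1, d)))))) = Add(-24, Mul(4, Add(-9, Add(-32, d)))) = Add(-24, Mul(4, Add(-41, d))) = Add(-24, Add(-164, Mul(4, d))) = Add(-188, Mul(4, d)))
Add(Add(Function('z')(Function('j')(-1)), 11825), 8551) = Add(Add(Add(-188, Mul(4, Add(6, Mul(-1, -1)))), 11825), 8551) = Add(Add(Add(-188, Mul(4, Add(6, 1))), 11825), 8551) = Add(Add(Add(-188, Mul(4, 7)), 11825), 8551) = Add(Add(Add(-188, 28), 11825), 8551) = Add(Add(-160, 11825), 8551) = Add(11665, 8551) = 20216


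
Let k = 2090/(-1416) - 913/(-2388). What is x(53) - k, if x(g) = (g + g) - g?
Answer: 1905341/35223 ≈ 54.094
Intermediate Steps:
k = -38522/35223 (k = 2090*(-1/1416) - 913*(-1/2388) = -1045/708 + 913/2388 = -38522/35223 ≈ -1.0937)
x(g) = g (x(g) = 2*g - g = g)
x(53) - k = 53 - 1*(-38522/35223) = 53 + 38522/35223 = 1905341/35223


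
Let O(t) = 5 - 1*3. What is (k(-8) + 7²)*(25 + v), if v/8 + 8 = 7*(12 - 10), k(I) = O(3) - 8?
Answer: 3139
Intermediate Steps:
O(t) = 2 (O(t) = 5 - 3 = 2)
k(I) = -6 (k(I) = 2 - 8 = -6)
v = 48 (v = -64 + 8*(7*(12 - 10)) = -64 + 8*(7*2) = -64 + 8*14 = -64 + 112 = 48)
(k(-8) + 7²)*(25 + v) = (-6 + 7²)*(25 + 48) = (-6 + 49)*73 = 43*73 = 3139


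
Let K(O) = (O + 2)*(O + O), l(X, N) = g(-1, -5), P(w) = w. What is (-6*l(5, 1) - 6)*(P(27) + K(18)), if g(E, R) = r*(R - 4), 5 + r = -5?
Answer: -407862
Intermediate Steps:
r = -10 (r = -5 - 5 = -10)
g(E, R) = 40 - 10*R (g(E, R) = -10*(R - 4) = -10*(-4 + R) = 40 - 10*R)
l(X, N) = 90 (l(X, N) = 40 - 10*(-5) = 40 + 50 = 90)
K(O) = 2*O*(2 + O) (K(O) = (2 + O)*(2*O) = 2*O*(2 + O))
(-6*l(5, 1) - 6)*(P(27) + K(18)) = (-6*90 - 6)*(27 + 2*18*(2 + 18)) = (-540 - 6)*(27 + 2*18*20) = -546*(27 + 720) = -546*747 = -407862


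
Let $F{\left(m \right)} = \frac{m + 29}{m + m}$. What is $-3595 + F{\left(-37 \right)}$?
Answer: $- \frac{133011}{37} \approx -3594.9$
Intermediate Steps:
$F{\left(m \right)} = \frac{29 + m}{2 m}$
$-3595 + F{\left(-37 \right)} = -3595 + \frac{29 - 37}{2 \left(-37\right)} = -3595 + \frac{1}{2} \left(- \frac{1}{37}\right) \left(-8\right) = -3595 + \frac{4}{37} = - \frac{133011}{37}$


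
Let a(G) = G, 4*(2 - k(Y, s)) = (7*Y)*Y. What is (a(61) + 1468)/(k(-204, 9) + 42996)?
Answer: -1529/29830 ≈ -0.051257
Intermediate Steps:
k(Y, s) = 2 - 7*Y²/4 (k(Y, s) = 2 - 7*Y*Y/4 = 2 - 7*Y²/4)
(a(61) + 1468)/(k(-204, 9) + 42996) = (61 + 1468)/((2 - 7/4*(-204)²) + 42996) = 1529/((2 - 7/4*41616) + 42996) = 1529/((2 - 72828) + 42996) = 1529/(-72826 + 42996) = 1529/(-29830) = 1529*(-1/29830) = -1529/29830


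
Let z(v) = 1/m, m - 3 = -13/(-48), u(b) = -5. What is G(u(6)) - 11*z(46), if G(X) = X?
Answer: -1313/157 ≈ -8.3631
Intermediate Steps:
m = 157/48 (m = 3 - 13/(-48) = 3 - 13*(-1/48) = 3 + 13/48 = 157/48 ≈ 3.2708)
z(v) = 48/157 (z(v) = 1/(157/48) = 48/157)
G(u(6)) - 11*z(46) = -5 - 11*48/157 = -5 - 528/157 = -1313/157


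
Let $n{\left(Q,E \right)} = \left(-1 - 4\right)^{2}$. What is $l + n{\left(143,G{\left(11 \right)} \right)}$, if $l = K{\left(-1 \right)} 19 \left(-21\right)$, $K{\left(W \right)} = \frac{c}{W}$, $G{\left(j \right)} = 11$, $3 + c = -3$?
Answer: $-2369$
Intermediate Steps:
$c = -6$ ($c = -3 - 3 = -6$)
$n{\left(Q,E \right)} = 25$ ($n{\left(Q,E \right)} = \left(-5\right)^{2} = 25$)
$K{\left(W \right)} = - \frac{6}{W}$
$l = -2394$ ($l = - \frac{6}{-1} \cdot 19 \left(-21\right) = \left(-6\right) \left(-1\right) 19 \left(-21\right) = 6 \cdot 19 \left(-21\right) = 114 \left(-21\right) = -2394$)
$l + n{\left(143,G{\left(11 \right)} \right)} = -2394 + 25 = -2369$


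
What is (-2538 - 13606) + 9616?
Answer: -6528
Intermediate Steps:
(-2538 - 13606) + 9616 = -16144 + 9616 = -6528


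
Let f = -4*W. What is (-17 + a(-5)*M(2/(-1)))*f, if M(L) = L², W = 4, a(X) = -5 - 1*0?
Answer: 592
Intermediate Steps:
a(X) = -5 (a(X) = -5 + 0 = -5)
f = -16 (f = -4*4 = -16)
(-17 + a(-5)*M(2/(-1)))*f = (-17 - 5*(2/(-1))²)*(-16) = (-17 - 5*(2*(-1))²)*(-16) = (-17 - 5*(-2)²)*(-16) = (-17 - 5*4)*(-16) = (-17 - 20)*(-16) = -37*(-16) = 592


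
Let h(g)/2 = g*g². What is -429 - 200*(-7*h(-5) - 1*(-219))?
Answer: -394229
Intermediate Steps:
h(g) = 2*g³ (h(g) = 2*(g*g²) = 2*g³)
-429 - 200*(-7*h(-5) - 1*(-219)) = -429 - 200*(-14*(-5)³ - 1*(-219)) = -429 - 200*(-14*(-125) + 219) = -429 - 200*(-7*(-250) + 219) = -429 - 200*(1750 + 219) = -429 - 200*1969 = -429 - 393800 = -394229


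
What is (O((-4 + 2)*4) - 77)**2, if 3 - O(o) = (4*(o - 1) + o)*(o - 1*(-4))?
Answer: 62500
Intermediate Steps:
O(o) = 3 - (-4 + 5*o)*(4 + o) (O(o) = 3 - (4*(o - 1) + o)*(o - 1*(-4)) = 3 - (4*(-1 + o) + o)*(o + 4) = 3 - ((-4 + 4*o) + o)*(4 + o) = 3 - (-4 + 5*o)*(4 + o))
(O((-4 + 2)*4) - 77)**2 = ((19 - 16*(-4 + 2)*4 - 5*16*(-4 + 2)**2) - 77)**2 = ((19 - (-32)*4 - 5*(-2*4)**2) - 77)**2 = ((19 - 16*(-8) - 5*(-8)**2) - 77)**2 = ((19 + 128 - 5*64) - 77)**2 = ((19 + 128 - 320) - 77)**2 = (-173 - 77)**2 = (-250)**2 = 62500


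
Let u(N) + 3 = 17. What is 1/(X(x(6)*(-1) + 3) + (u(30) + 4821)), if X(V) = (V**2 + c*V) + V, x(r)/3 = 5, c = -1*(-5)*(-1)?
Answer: 1/5027 ≈ 0.00019893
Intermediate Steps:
c = -5 (c = 5*(-1) = -5)
u(N) = 14 (u(N) = -3 + 17 = 14)
x(r) = 15 (x(r) = 3*5 = 15)
X(V) = V**2 - 4*V (X(V) = (V**2 - 5*V) + V = V**2 - 4*V)
1/(X(x(6)*(-1) + 3) + (u(30) + 4821)) = 1/((15*(-1) + 3)*(-4 + (15*(-1) + 3)) + (14 + 4821)) = 1/((-15 + 3)*(-4 + (-15 + 3)) + 4835) = 1/(-12*(-4 - 12) + 4835) = 1/(-12*(-16) + 4835) = 1/(192 + 4835) = 1/5027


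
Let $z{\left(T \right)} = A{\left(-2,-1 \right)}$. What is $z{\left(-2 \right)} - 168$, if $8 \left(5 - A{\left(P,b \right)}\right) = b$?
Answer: $- \frac{1303}{8} \approx -162.88$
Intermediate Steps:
$A{\left(P,b \right)} = 5 - \frac{b}{8}$
$z{\left(T \right)} = \frac{41}{8}$ ($z{\left(T \right)} = 5 - - \frac{1}{8} = 5 + \frac{1}{8} = \frac{41}{8}$)
$z{\left(-2 \right)} - 168 = \frac{41}{8} - 168 = - \frac{1303}{8}$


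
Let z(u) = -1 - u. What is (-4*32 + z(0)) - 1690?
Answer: -1819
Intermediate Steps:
(-4*32 + z(0)) - 1690 = (-4*32 + (-1 - 1*0)) - 1690 = (-128 + (-1 + 0)) - 1690 = (-128 - 1) - 1690 = -129 - 1690 = -1819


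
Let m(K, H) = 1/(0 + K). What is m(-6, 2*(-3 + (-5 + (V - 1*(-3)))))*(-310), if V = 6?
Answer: 155/3 ≈ 51.667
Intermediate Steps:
m(K, H) = 1/K
m(-6, 2*(-3 + (-5 + (V - 1*(-3)))))*(-310) = -310/(-6) = -⅙*(-310) = 155/3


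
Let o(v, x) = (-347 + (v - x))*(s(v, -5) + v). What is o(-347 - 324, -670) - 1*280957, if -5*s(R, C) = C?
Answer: -47797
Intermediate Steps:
s(R, C) = -C/5
o(v, x) = (1 + v)*(-347 + v - x) (o(v, x) = (-347 + (v - x))*(-⅕*(-5) + v) = (-347 + v - x)*(1 + v) = (1 + v)*(-347 + v - x))
o(-347 - 324, -670) - 1*280957 = (-347 + (-347 - 324)² - 1*(-670) - 346*(-347 - 324) - 1*(-347 - 324)*(-670)) - 1*280957 = (-347 + (-671)² + 670 - 346*(-671) - 1*(-671)*(-670)) - 280957 = (-347 + 450241 + 670 + 232166 - 449570) - 280957 = 233160 - 280957 = -47797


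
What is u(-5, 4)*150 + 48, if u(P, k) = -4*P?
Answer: 3048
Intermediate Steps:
u(-5, 4)*150 + 48 = -4*(-5)*150 + 48 = 20*150 + 48 = 3000 + 48 = 3048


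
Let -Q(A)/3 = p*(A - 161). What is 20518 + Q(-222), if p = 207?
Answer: 258361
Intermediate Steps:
Q(A) = 99981 - 621*A (Q(A) = -621*(A - 161) = -621*(-161 + A) = -3*(-33327 + 207*A) = 99981 - 621*A)
20518 + Q(-222) = 20518 + (99981 - 621*(-222)) = 20518 + (99981 + 137862) = 20518 + 237843 = 258361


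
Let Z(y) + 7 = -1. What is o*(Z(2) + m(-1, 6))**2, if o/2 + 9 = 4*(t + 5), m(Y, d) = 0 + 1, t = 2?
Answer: 1862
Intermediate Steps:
m(Y, d) = 1
Z(y) = -8 (Z(y) = -7 - 1 = -8)
o = 38 (o = -18 + 2*(4*(2 + 5)) = -18 + 2*(4*7) = -18 + 2*28 = -18 + 56 = 38)
o*(Z(2) + m(-1, 6))**2 = 38*(-8 + 1)**2 = 38*(-7)**2 = 38*49 = 1862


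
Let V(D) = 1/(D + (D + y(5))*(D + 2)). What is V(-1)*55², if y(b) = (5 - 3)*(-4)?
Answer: -605/2 ≈ -302.50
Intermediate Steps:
y(b) = -8 (y(b) = 2*(-4) = -8)
V(D) = 1/(D + (-8 + D)*(2 + D)) (V(D) = 1/(D + (D - 8)*(D + 2)) = 1/(D + (-8 + D)*(2 + D)))
V(-1)*55² = 55²/(-16 + (-1)² - 5*(-1)) = 3025/(-16 + 1 + 5) = 3025/(-10) = -⅒*3025 = -605/2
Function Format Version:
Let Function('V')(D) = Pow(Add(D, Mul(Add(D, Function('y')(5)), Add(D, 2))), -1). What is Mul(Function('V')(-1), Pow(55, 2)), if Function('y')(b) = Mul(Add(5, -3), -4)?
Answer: Rational(-605, 2) ≈ -302.50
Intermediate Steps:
Function('y')(b) = -8 (Function('y')(b) = Mul(2, -4) = -8)
Function('V')(D) = Pow(Add(D, Mul(Add(-8, D), Add(2, D))), -1) (Function('V')(D) = Pow(Add(D, Mul(Add(D, -8), Add(D, 2))), -1) = Pow(Add(D, Mul(Add(-8, D), Add(2, D))), -1))
Mul(Function('V')(-1), Pow(55, 2)) = Mul(Pow(Add(-16, Pow(-1, 2), Mul(-5, -1)), -1), Pow(55, 2)) = Mul(Pow(Add(-16, 1, 5), -1), 3025) = Mul(Pow(-10, -1), 3025) = Mul(Rational(-1, 10), 3025) = Rational(-605, 2)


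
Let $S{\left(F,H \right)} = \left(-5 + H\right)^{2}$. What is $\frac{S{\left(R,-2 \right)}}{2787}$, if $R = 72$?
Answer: $\frac{49}{2787} \approx 0.017582$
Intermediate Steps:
$\frac{S{\left(R,-2 \right)}}{2787} = \frac{\left(-5 - 2\right)^{2}}{2787} = \left(-7\right)^{2} \cdot \frac{1}{2787} = 49 \cdot \frac{1}{2787} = \frac{49}{2787}$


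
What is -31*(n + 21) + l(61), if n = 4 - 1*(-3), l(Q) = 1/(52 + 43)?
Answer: -82459/95 ≈ -867.99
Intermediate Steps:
l(Q) = 1/95
n = 7 (n = 4 + 3 = 7)
-31*(n + 21) + l(61) = -31*(7 + 21) + 1/95 = -31*28 + 1/95 = -868 + 1/95 = -82459/95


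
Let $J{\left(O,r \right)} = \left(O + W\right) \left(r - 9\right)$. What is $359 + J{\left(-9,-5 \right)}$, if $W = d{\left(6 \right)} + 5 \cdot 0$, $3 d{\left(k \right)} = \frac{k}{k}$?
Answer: $\frac{1441}{3} \approx 480.33$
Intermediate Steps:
$d{\left(k \right)} = \frac{1}{3}$ ($d{\left(k \right)} = \frac{k \frac{1}{k}}{3} = \frac{1}{3} \cdot 1 = \frac{1}{3}$)
$W = \frac{1}{3}$ ($W = \frac{1}{3} + 5 \cdot 0 = \frac{1}{3} + 0 = \frac{1}{3} \approx 0.33333$)
$J{\left(O,r \right)} = \left(-9 + r\right) \left(\frac{1}{3} + O\right)$ ($J{\left(O,r \right)} = \left(O + \frac{1}{3}\right) \left(r - 9\right) = \left(\frac{1}{3} + O\right) \left(-9 + r\right) = \left(-9 + r\right) \left(\frac{1}{3} + O\right)$)
$359 + J{\left(-9,-5 \right)} = 359 - - \frac{364}{3} = 359 + \left(-3 + 81 - \frac{5}{3} + 45\right) = 359 + \frac{364}{3} = \frac{1441}{3}$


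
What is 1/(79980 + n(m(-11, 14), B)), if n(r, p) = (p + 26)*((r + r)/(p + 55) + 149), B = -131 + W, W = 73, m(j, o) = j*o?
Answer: 3/215780 ≈ 1.3903e-5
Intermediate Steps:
B = -58 (B = -131 + 73 = -58)
n(r, p) = (26 + p)*(149 + 2*r/(55 + p)) (n(r, p) = (26 + p)*((2*r)/(55 + p) + 149) = (26 + p)*(2*r/(55 + p) + 149) = (26 + p)*(149 + 2*r/(55 + p)))
1/(79980 + n(m(-11, 14), B)) = 1/(79980 + (213070 + 52*(-11*14) + 149*(-58)² + 12069*(-58) + 2*(-58)*(-11*14))/(55 - 58)) = 1/(79980 + (213070 + 52*(-154) + 149*3364 - 700002 + 2*(-58)*(-154))/(-3)) = 1/(79980 - (213070 - 8008 + 501236 - 700002 + 17864)/3) = 1/(79980 - ⅓*24160) = 1/(79980 - 24160/3) = 1/(215780/3) = 3/215780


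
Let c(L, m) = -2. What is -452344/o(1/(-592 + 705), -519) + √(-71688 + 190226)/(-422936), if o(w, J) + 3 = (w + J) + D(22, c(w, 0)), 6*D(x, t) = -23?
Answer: 306689232/356509 - √118538/422936 ≈ 860.26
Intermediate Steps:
D(x, t) = -23/6 (D(x, t) = (⅙)*(-23) = -23/6)
o(w, J) = -41/6 + J + w (o(w, J) = -3 + ((w + J) - 23/6) = -3 + ((J + w) - 23/6) = -3 + (-23/6 + J + w) = -41/6 + J + w)
-452344/o(1/(-592 + 705), -519) + √(-71688 + 190226)/(-422936) = -452344/(-41/6 - 519 + 1/(-592 + 705)) + √(-71688 + 190226)/(-422936) = -452344/(-41/6 - 519 + 1/113) + √118538*(-1/422936) = -452344/(-41/6 - 519 + 1/113) - √118538/422936 = -452344/(-356509/678) - √118538/422936 = -452344*(-678/356509) - √118538/422936 = 306689232/356509 - √118538/422936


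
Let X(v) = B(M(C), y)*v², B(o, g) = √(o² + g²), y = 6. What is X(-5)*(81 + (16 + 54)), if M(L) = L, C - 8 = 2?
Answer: 7550*√34 ≈ 44024.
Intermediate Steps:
C = 10 (C = 8 + 2 = 10)
B(o, g) = √(g² + o²)
X(v) = 2*√34*v² (X(v) = √(6² + 10²)*v² = √(36 + 100)*v² = √136*v² = (2*√34)*v² = 2*√34*v²)
X(-5)*(81 + (16 + 54)) = (2*√34*(-5)²)*(81 + (16 + 54)) = (2*√34*25)*(81 + 70) = (50*√34)*151 = 7550*√34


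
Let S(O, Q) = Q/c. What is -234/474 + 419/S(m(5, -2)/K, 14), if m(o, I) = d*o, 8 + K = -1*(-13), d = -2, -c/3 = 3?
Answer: -298455/1106 ≈ -269.85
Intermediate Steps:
c = -9 (c = -3*3 = -9)
K = 5 (K = -8 - 1*(-13) = -8 + 13 = 5)
m(o, I) = -2*o
S(O, Q) = -Q/9 (S(O, Q) = Q/(-9) = Q*(-⅑) = -Q/9)
-234/474 + 419/S(m(5, -2)/K, 14) = -234/474 + 419/((-⅑*14)) = -234*1/474 + 419/(-14/9) = -39/79 + 419*(-9/14) = -39/79 - 3771/14 = -298455/1106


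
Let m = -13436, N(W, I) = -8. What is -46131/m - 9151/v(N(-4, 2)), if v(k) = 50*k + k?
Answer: 35443571/1370472 ≈ 25.862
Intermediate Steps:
v(k) = 51*k
-46131/m - 9151/v(N(-4, 2)) = -46131/(-13436) - 9151/(51*(-8)) = -46131*(-1/13436) - 9151/(-408) = 46131/13436 - 9151*(-1/408) = 46131/13436 + 9151/408 = 35443571/1370472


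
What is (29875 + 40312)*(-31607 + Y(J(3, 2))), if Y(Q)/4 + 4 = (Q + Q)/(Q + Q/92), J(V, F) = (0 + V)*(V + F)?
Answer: -206364027961/93 ≈ -2.2190e+9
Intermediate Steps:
J(V, F) = V*(F + V)
Y(Q) = -752/93 (Y(Q) = -16 + 4*((Q + Q)/(Q + Q/92)) = -16 + 4*((2*Q)/(Q + Q*(1/92))) = -16 + 4*((2*Q)/(Q + Q/92)) = -16 + 4*((2*Q)/((93*Q/92))) = -16 + 4*((2*Q)*(92/(93*Q))) = -16 + 4*(184/93) = -16 + 736/93 = -752/93)
(29875 + 40312)*(-31607 + Y(J(3, 2))) = (29875 + 40312)*(-31607 - 752/93) = 70187*(-2940203/93) = -206364027961/93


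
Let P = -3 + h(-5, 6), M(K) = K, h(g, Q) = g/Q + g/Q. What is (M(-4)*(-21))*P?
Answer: -392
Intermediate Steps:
h(g, Q) = 2*g/Q
P = -14/3 (P = -3 + 2*(-5)/6 = -3 + 2*(-5)*(⅙) = -3 - 5/3 = -14/3 ≈ -4.6667)
(M(-4)*(-21))*P = -4*(-21)*(-14/3) = 84*(-14/3) = -392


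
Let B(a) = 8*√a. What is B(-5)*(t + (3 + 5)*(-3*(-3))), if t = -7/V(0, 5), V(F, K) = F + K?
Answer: 2824*I*√5/5 ≈ 1262.9*I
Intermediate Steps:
t = -7/5 (t = -7/(0 + 5) = -7/5 ≈ -1.4000)
B(-5)*(t + (3 + 5)*(-3*(-3))) = (8*√(-5))*(-7/5 + (3 + 5)*(-3*(-3))) = (8*(I*√5))*(-7/5 + 8*9) = (8*I*√5)*(-7/5 + 72) = (8*I*√5)*(353/5) = 2824*I*√5/5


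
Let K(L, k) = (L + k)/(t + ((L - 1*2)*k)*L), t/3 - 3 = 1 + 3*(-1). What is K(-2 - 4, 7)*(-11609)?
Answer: -11609/339 ≈ -34.245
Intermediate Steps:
t = 3 (t = 9 + 3*(1 + 3*(-1)) = 9 + 3*(1 - 3) = 9 + 3*(-2) = 9 - 6 = 3)
K(L, k) = (L + k)/(3 + L*k*(-2 + L)) (K(L, k) = (L + k)/(3 + ((L - 1*2)*k)*L) = (L + k)/(3 + ((L - 2)*k)*L) = (L + k)/(3 + ((-2 + L)*k)*L) = (L + k)/(3 + (k*(-2 + L))*L) = (L + k)/(3 + L*k*(-2 + L)))
K(-2 - 4, 7)*(-11609) = (((-2 - 4) + 7)/(3 + 7*(-2 - 4)**2 - 2*(-2 - 4)*7))*(-11609) = ((-6 + 7)/(3 + 7*(-6)**2 - 2*(-6)*7))*(-11609) = (1/(3 + 7*36 + 84))*(-11609) = (1/(3 + 252 + 84))*(-11609) = (1/339)*(-11609) = -11609/339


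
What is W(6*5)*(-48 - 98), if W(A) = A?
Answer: -4380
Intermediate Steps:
W(6*5)*(-48 - 98) = (6*5)*(-48 - 98) = 30*(-146) = -4380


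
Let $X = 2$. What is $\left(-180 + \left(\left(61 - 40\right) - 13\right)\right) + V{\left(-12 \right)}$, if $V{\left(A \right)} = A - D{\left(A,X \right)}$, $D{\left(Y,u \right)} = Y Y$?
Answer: $-328$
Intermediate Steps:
$D{\left(Y,u \right)} = Y^{2}$
$V{\left(A \right)} = A - A^{2}$
$\left(-180 + \left(\left(61 - 40\right) - 13\right)\right) + V{\left(-12 \right)} = \left(-180 + \left(\left(61 - 40\right) - 13\right)\right) - 12 \left(1 - -12\right) = \left(-180 + \left(\left(61 - 40\right) - 13\right)\right) - 12 \left(1 + 12\right) = \left(-180 + \left(21 - 13\right)\right) - 156 = \left(-180 + 8\right) - 156 = -172 - 156 = -328$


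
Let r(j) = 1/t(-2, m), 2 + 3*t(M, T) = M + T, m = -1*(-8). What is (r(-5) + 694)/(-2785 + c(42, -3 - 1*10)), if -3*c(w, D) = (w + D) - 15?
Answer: -8337/33476 ≈ -0.24904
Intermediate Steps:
m = 8
c(w, D) = 5 - D/3 - w/3 (c(w, D) = -((w + D) - 15)/3 = -((D + w) - 15)/3 = -(-15 + D + w)/3 = 5 - D/3 - w/3)
t(M, T) = -⅔ + M/3 + T/3 (t(M, T) = -⅔ + (M + T)/3 = -⅔ + (M/3 + T/3) = -⅔ + M/3 + T/3)
r(j) = ¾ (r(j) = 1/(-⅔ + (⅓)*(-2) + (⅓)*8) = 1/(-⅔ - ⅔ + 8/3) = 1/(4/3) = ¾)
(r(-5) + 694)/(-2785 + c(42, -3 - 1*10)) = (¾ + 694)/(-2785 + (5 - (-3 - 1*10)/3 - ⅓*42)) = 2779/(4*(-2785 + (5 - (-3 - 10)/3 - 14))) = 2779/(4*(-2785 + (5 - ⅓*(-13) - 14))) = 2779/(4*(-2785 + (5 + 13/3 - 14))) = 2779/(4*(-2785 - 14/3)) = 2779/(4*(-8369/3)) = (2779/4)*(-3/8369) = -8337/33476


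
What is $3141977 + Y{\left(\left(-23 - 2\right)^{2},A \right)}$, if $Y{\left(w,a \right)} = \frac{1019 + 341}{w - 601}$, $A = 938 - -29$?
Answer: $\frac{9426101}{3} \approx 3.142 \cdot 10^{6}$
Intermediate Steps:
$A = 967$ ($A = 938 + 29 = 967$)
$Y{\left(w,a \right)} = \frac{1360}{-601 + w}$
$3141977 + Y{\left(\left(-23 - 2\right)^{2},A \right)} = 3141977 + \frac{1360}{-601 + \left(-23 - 2\right)^{2}} = 3141977 + \frac{1360}{-601 + \left(-25\right)^{2}} = 3141977 + \frac{1360}{-601 + 625} = 3141977 + \frac{1360}{24} = 3141977 + 1360 \cdot \frac{1}{24} = 3141977 + \frac{170}{3} = \frac{9426101}{3}$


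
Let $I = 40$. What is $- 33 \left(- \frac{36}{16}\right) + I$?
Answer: $\frac{457}{4} \approx 114.25$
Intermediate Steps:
$- 33 \left(- \frac{36}{16}\right) + I = - 33 \left(- \frac{36}{16}\right) + 40 = - 33 \left(\left(-36\right) \frac{1}{16}\right) + 40 = \left(-33\right) \left(- \frac{9}{4}\right) + 40 = \frac{297}{4} + 40 = \frac{457}{4}$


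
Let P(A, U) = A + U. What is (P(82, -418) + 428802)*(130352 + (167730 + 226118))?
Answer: 224601877200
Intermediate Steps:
(P(82, -418) + 428802)*(130352 + (167730 + 226118)) = ((82 - 418) + 428802)*(130352 + (167730 + 226118)) = (-336 + 428802)*(130352 + 393848) = 428466*524200 = 224601877200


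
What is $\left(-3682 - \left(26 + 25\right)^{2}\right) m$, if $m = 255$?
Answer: $-1602165$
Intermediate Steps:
$\left(-3682 - \left(26 + 25\right)^{2}\right) m = \left(-3682 - \left(26 + 25\right)^{2}\right) 255 = \left(-3682 - 51^{2}\right) 255 = \left(-3682 - 2601\right) 255 = \left(-6283\right) 255 = -1602165$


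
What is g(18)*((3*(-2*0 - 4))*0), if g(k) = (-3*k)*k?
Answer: 0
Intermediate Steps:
g(k) = -3*k²
g(18)*((3*(-2*0 - 4))*0) = (-3*18²)*((3*(-2*0 - 4))*0) = (-3*324)*((3*(0 - 4))*0) = -972*3*(-4)*0 = -(-11664)*0 = -972*0 = 0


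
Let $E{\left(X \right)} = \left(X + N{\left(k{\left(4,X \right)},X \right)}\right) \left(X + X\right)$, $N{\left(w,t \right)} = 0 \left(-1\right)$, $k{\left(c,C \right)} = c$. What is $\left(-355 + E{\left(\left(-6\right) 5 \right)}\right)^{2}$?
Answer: $2088025$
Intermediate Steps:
$N{\left(w,t \right)} = 0$
$E{\left(X \right)} = 2 X^{2}$ ($E{\left(X \right)} = \left(X + 0\right) \left(X + X\right) = X 2 X = 2 X^{2}$)
$\left(-355 + E{\left(\left(-6\right) 5 \right)}\right)^{2} = \left(-355 + 2 \left(\left(-6\right) 5\right)^{2}\right)^{2} = \left(-355 + 2 \left(-30\right)^{2}\right)^{2} = \left(-355 + 2 \cdot 900\right)^{2} = \left(-355 + 1800\right)^{2} = 1445^{2} = 2088025$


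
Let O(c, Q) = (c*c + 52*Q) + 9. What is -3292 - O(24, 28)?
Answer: -5333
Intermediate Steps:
O(c, Q) = 9 + c² + 52*Q (O(c, Q) = (c² + 52*Q) + 9 = 9 + c² + 52*Q)
-3292 - O(24, 28) = -3292 - (9 + 24² + 52*28) = -3292 - (9 + 576 + 1456) = -3292 - 1*2041 = -3292 - 2041 = -5333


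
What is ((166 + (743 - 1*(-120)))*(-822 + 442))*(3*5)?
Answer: -5865300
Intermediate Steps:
((166 + (743 - 1*(-120)))*(-822 + 442))*(3*5) = ((166 + (743 + 120))*(-380))*15 = ((166 + 863)*(-380))*15 = (1029*(-380))*15 = -391020*15 = -5865300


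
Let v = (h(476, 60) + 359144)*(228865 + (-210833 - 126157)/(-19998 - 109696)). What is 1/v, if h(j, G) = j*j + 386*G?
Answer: 64847/9036617719092000 ≈ 7.1760e-12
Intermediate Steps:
h(j, G) = j**2 + 386*G
v = 9036617719092000/64847 (v = ((476**2 + 386*60) + 359144)*(228865 + (-210833 - 126157)/(-19998 - 109696)) = ((226576 + 23160) + 359144)*(228865 - 336990/(-129694)) = (249736 + 359144)*(228865 - 336990*(-1/129694)) = 608880*(228865 + 168495/64847) = 608880*(14841377150/64847) = 9036617719092000/64847 ≈ 1.3935e+11)
1/v = 1/(9036617719092000/64847) = 64847/9036617719092000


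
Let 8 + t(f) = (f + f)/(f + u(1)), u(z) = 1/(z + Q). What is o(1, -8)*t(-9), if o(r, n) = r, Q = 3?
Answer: -208/35 ≈ -5.9429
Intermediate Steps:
u(z) = 1/(3 + z) (u(z) = 1/(z + 3) = 1/(3 + z))
t(f) = -8 + 2*f/(¼ + f) (t(f) = -8 + (f + f)/(f + 1/(3 + 1)) = -8 + (2*f)/(f + 1/4) = -8 + (2*f)/(f + ¼) = -8 + (2*f)/(¼ + f) = -8 + 2*f/(¼ + f))
o(1, -8)*t(-9) = 1*(8*(-1 - 3*(-9))/(1 + 4*(-9))) = 1*(8*(-1 + 27)/(1 - 36)) = 1*(8*26/(-35)) = 1*(8*(-1/35)*26) = 1*(-208/35) = -208/35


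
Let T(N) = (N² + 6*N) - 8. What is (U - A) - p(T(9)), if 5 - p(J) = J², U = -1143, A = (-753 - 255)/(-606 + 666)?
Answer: 74989/5 ≈ 14998.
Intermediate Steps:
A = -84/5 (A = -1008/60 = -1008*1/60 = -84/5 ≈ -16.800)
T(N) = -8 + N² + 6*N
p(J) = 5 - J²
(U - A) - p(T(9)) = (-1143 - 1*(-84/5)) - (5 - (-8 + 9² + 6*9)²) = (-1143 + 84/5) - (5 - (-8 + 81 + 54)²) = -5631/5 - (5 - 1*127²) = -5631/5 - (5 - 1*16129) = -5631/5 - (5 - 16129) = -5631/5 - 1*(-16124) = -5631/5 + 16124 = 74989/5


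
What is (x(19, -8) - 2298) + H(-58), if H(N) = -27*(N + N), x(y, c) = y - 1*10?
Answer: 843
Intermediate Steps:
x(y, c) = -10 + y (x(y, c) = y - 10 = -10 + y)
H(N) = -54*N
(x(19, -8) - 2298) + H(-58) = ((-10 + 19) - 2298) - 54*(-58) = (9 - 2298) + 3132 = -2289 + 3132 = 843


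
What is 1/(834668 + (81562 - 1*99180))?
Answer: 1/817050 ≈ 1.2239e-6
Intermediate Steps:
1/(834668 + (81562 - 1*99180)) = 1/(834668 + (81562 - 99180)) = 1/(834668 - 17618) = 1/817050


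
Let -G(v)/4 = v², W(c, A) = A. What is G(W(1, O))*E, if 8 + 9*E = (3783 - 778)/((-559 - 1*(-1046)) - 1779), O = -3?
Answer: 13341/323 ≈ 41.303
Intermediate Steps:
E = -4447/3876 (E = -8/9 + ((3783 - 778)/((-559 - 1*(-1046)) - 1779))/9 = -8/9 + (3005/((-559 + 1046) - 1779))/9 = -8/9 + (3005/(487 - 1779))/9 = -8/9 + (3005/(-1292))/9 = -8/9 + (3005*(-1/1292))/9 = -8/9 + (⅑)*(-3005/1292) = -8/9 - 3005/11628 = -4447/3876 ≈ -1.1473)
G(v) = -4*v²
G(W(1, O))*E = -4*(-3)²*(-4447/3876) = -4*9*(-4447/3876) = -36*(-4447/3876) = 13341/323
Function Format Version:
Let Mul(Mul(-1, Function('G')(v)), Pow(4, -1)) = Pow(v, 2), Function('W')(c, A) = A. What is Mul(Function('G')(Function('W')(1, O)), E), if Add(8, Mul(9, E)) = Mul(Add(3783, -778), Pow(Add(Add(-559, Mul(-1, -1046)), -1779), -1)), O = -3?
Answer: Rational(13341, 323) ≈ 41.303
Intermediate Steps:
E = Rational(-4447, 3876) (E = Add(Rational(-8, 9), Mul(Rational(1, 9), Mul(Add(3783, -778), Pow(Add(Add(-559, Mul(-1, -1046)), -1779), -1)))) = Add(Rational(-8, 9), Mul(Rational(1, 9), Mul(3005, Pow(Add(Add(-559, 1046), -1779), -1)))) = Add(Rational(-8, 9), Mul(Rational(1, 9), Mul(3005, Pow(Add(487, -1779), -1)))) = Add(Rational(-8, 9), Mul(Rational(1, 9), Mul(3005, Pow(-1292, -1)))) = Add(Rational(-8, 9), Mul(Rational(1, 9), Mul(3005, Rational(-1, 1292)))) = Add(Rational(-8, 9), Mul(Rational(1, 9), Rational(-3005, 1292))) = Add(Rational(-8, 9), Rational(-3005, 11628)) = Rational(-4447, 3876) ≈ -1.1473)
Function('G')(v) = Mul(-4, Pow(v, 2))
Mul(Function('G')(Function('W')(1, O)), E) = Mul(Mul(-4, Pow(-3, 2)), Rational(-4447, 3876)) = Mul(Mul(-4, 9), Rational(-4447, 3876)) = Mul(-36, Rational(-4447, 3876)) = Rational(13341, 323)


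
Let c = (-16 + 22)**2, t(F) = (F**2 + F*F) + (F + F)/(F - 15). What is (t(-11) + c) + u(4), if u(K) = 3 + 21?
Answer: 3937/13 ≈ 302.85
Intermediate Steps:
t(F) = 2*F**2 + 2*F/(-15 + F) (t(F) = (F**2 + F**2) + (2*F)/(-15 + F) = 2*F**2 + 2*F/(-15 + F))
u(K) = 24
c = 36 (c = 6**2 = 36)
(t(-11) + c) + u(4) = (2*(-11)*(1 + (-11)**2 - 15*(-11))/(-15 - 11) + 36) + 24 = (2*(-11)*(1 + 121 + 165)/(-26) + 36) + 24 = (2*(-11)*(-1/26)*287 + 36) + 24 = (3157/13 + 36) + 24 = 3625/13 + 24 = 3937/13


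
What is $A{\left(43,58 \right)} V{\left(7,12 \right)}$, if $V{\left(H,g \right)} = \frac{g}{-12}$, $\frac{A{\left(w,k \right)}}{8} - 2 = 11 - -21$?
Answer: $-272$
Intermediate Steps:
$A{\left(w,k \right)} = 272$ ($A{\left(w,k \right)} = 16 + 8 \left(11 - -21\right) = 16 + 8 \left(11 + 21\right) = 16 + 8 \cdot 32 = 16 + 256 = 272$)
$V{\left(H,g \right)} = - \frac{g}{12}$ ($V{\left(H,g \right)} = g \left(- \frac{1}{12}\right) = - \frac{g}{12}$)
$A{\left(43,58 \right)} V{\left(7,12 \right)} = 272 \left(\left(- \frac{1}{12}\right) 12\right) = 272 \left(-1\right) = -272$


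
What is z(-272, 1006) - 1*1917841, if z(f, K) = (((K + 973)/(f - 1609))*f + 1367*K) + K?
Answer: -1018273385/1881 ≈ -5.4135e+5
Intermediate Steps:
z(f, K) = 1368*K + f*(973 + K)/(-1609 + f) (z(f, K) = (((973 + K)/(-1609 + f))*f + 1367*K) + K = (f*(973 + K)/(-1609 + f) + 1367*K) + K = (1367*K + f*(973 + K)/(-1609 + f)) + K = 1368*K + f*(973 + K)/(-1609 + f))
z(-272, 1006) - 1*1917841 = (-2201112*1006 + 973*(-272) + 1369*1006*(-272))/(-1609 - 272) - 1*1917841 = (-2214318672 - 264656 - 374602208)/(-1881) - 1917841 = -1/1881*(-2589185536) - 1917841 = 2589185536/1881 - 1917841 = -1018273385/1881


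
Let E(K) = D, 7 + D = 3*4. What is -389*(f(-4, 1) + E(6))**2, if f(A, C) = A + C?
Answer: -1556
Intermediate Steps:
D = 5 (D = -7 + 3*4 = -7 + 12 = 5)
E(K) = 5
-389*(f(-4, 1) + E(6))**2 = -389*((-4 + 1) + 5)**2 = -389*(-3 + 5)**2 = -389*2**2 = -389*4 = -1556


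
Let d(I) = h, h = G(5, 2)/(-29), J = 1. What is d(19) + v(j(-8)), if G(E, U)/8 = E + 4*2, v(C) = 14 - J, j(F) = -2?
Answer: 273/29 ≈ 9.4138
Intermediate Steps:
v(C) = 13 (v(C) = 14 - 1*1 = 14 - 1 = 13)
G(E, U) = 64 + 8*E (G(E, U) = 8*(E + 4*2) = 8*(E + 8) = 8*(8 + E) = 64 + 8*E)
h = -104/29 (h = (64 + 8*5)/(-29) = (64 + 40)*(-1/29) = 104*(-1/29) = -104/29 ≈ -3.5862)
d(I) = -104/29
d(19) + v(j(-8)) = -104/29 + 13 = 273/29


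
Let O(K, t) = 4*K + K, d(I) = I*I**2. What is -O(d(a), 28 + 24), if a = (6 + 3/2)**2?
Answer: -56953125/64 ≈ -8.8989e+5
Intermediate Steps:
a = 225/4 (a = (6 + 3*(1/2))**2 = (6 + 3/2)**2 = (15/2)**2 = 225/4 ≈ 56.250)
d(I) = I**3
O(K, t) = 5*K
-O(d(a), 28 + 24) = -5*(225/4)**3 = -5*11390625/64 = -1*56953125/64 = -56953125/64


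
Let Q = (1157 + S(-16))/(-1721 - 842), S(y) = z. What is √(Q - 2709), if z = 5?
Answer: 7*I*√363230923/2563 ≈ 52.052*I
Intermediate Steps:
S(y) = 5
Q = -1162/2563 (Q = (1157 + 5)/(-1721 - 842) = 1162/(-2563) = 1162*(-1/2563) = -1162/2563 ≈ -0.45337)
√(Q - 2709) = √(-1162/2563 - 2709) = √(-6944329/2563) = 7*I*√363230923/2563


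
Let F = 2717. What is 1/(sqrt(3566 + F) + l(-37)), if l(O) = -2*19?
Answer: 38/4839 + sqrt(6283)/4839 ≈ 0.024233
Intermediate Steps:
l(O) = -38
1/(sqrt(3566 + F) + l(-37)) = 1/(sqrt(3566 + 2717) - 38) = 1/(sqrt(6283) - 38) = 1/(-38 + sqrt(6283))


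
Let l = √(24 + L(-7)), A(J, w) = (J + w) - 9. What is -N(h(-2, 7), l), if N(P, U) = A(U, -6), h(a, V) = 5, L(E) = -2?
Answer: 15 - √22 ≈ 10.310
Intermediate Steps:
A(J, w) = -9 + J + w
l = √22 (l = √(24 - 2) = √22 ≈ 4.6904)
N(P, U) = -15 + U (N(P, U) = -9 + U - 6 = -15 + U)
-N(h(-2, 7), l) = -(-15 + √22) = 15 - √22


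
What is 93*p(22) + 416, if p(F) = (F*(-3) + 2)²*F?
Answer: 8380832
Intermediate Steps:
p(F) = F*(2 - 3*F)² (p(F) = (-3*F + 2)²*F = (2 - 3*F)²*F = F*(2 - 3*F)²)
93*p(22) + 416 = 93*(22*(-2 + 3*22)²) + 416 = 93*(22*(-2 + 66)²) + 416 = 93*(22*64²) + 416 = 93*(22*4096) + 416 = 93*90112 + 416 = 8380416 + 416 = 8380832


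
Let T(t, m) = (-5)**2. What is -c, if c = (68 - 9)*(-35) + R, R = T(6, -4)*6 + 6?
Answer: 1909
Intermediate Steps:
T(t, m) = 25
R = 156 (R = 25*6 + 6 = 150 + 6 = 156)
c = -1909 (c = (68 - 9)*(-35) + 156 = 59*(-35) + 156 = -2065 + 156 = -1909)
-c = -1*(-1909) = 1909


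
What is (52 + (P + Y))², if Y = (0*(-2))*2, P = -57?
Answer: 25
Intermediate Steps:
Y = 0 (Y = 0*2 = 0)
(52 + (P + Y))² = (52 + (-57 + 0))² = (52 - 57)² = (-5)² = 25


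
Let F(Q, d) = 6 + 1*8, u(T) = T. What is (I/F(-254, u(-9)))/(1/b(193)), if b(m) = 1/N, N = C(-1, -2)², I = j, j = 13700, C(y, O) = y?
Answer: 6850/7 ≈ 978.57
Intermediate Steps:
I = 13700
F(Q, d) = 14 (F(Q, d) = 6 + 8 = 14)
N = 1 (N = (-1)² = 1)
b(m) = 1 (b(m) = 1/1 = 1)
(I/F(-254, u(-9)))/(1/b(193)) = (13700/14)/(1/1) = (13700*(1/14))/1 = (6850/7)*1 = 6850/7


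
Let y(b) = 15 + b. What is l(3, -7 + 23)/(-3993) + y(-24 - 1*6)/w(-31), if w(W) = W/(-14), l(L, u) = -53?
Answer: -836887/123783 ≈ -6.7609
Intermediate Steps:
w(W) = -W/14 (w(W) = W*(-1/14) = -W/14)
l(3, -7 + 23)/(-3993) + y(-24 - 1*6)/w(-31) = -53/(-3993) + (15 + (-24 - 1*6))/((-1/14*(-31))) = -53*(-1/3993) + (15 + (-24 - 6))/(31/14) = 53/3993 + (15 - 30)*(14/31) = 53/3993 - 15*14/31 = 53/3993 - 210/31 = -836887/123783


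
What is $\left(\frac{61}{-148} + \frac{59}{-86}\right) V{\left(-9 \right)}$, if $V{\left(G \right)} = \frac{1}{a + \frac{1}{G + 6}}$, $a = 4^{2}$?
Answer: $- \frac{20967}{299108} \approx -0.070098$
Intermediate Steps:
$a = 16$
$V{\left(G \right)} = \frac{1}{16 + \frac{1}{6 + G}}$ ($V{\left(G \right)} = \frac{1}{16 + \frac{1}{G + 6}} = \frac{1}{16 + \frac{1}{6 + G}}$)
$\left(\frac{61}{-148} + \frac{59}{-86}\right) V{\left(-9 \right)} = \left(\frac{61}{-148} + \frac{59}{-86}\right) \frac{6 - 9}{97 + 16 \left(-9\right)} = \left(61 \left(- \frac{1}{148}\right) + 59 \left(- \frac{1}{86}\right)\right) \frac{1}{97 - 144} \left(-3\right) = \left(- \frac{61}{148} - \frac{59}{86}\right) \frac{1}{-47} \left(-3\right) = - \frac{6989 \left(\left(- \frac{1}{47}\right) \left(-3\right)\right)}{6364} = \left(- \frac{6989}{6364}\right) \frac{3}{47} = - \frac{20967}{299108}$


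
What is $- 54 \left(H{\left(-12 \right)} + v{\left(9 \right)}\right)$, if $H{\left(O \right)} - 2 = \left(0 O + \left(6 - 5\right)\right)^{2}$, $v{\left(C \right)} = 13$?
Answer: $-864$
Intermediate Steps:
$H{\left(O \right)} = 3$ ($H{\left(O \right)} = 2 + \left(0 O + \left(6 - 5\right)\right)^{2} = 2 + \left(0 + \left(6 - 5\right)\right)^{2} = 2 + \left(0 + 1\right)^{2} = 2 + 1^{2} = 2 + 1 = 3$)
$- 54 \left(H{\left(-12 \right)} + v{\left(9 \right)}\right) = - 54 \left(3 + 13\right) = \left(-54\right) 16 = -864$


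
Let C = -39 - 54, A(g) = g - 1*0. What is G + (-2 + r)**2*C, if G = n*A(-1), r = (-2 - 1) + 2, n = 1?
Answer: -838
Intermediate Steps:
r = -1 (r = -3 + 2 = -1)
A(g) = g (A(g) = g + 0 = g)
C = -93
G = -1 (G = 1*(-1) = -1)
G + (-2 + r)**2*C = -1 + (-2 - 1)**2*(-93) = -1 + (-3)**2*(-93) = -1 + 9*(-93) = -1 - 837 = -838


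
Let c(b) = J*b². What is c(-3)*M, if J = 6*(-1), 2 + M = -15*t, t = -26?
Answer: -20952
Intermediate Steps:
M = 388 (M = -2 - 15*(-26) = -2 + 390 = 388)
J = -6
c(b) = -6*b²
c(-3)*M = -6*(-3)²*388 = -6*9*388 = -54*388 = -20952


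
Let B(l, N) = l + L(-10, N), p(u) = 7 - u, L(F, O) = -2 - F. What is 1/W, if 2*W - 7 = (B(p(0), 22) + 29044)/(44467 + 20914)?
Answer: 65381/243363 ≈ 0.26866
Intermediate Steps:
B(l, N) = 8 + l (B(l, N) = l + (-2 - 1*(-10)) = l + (-2 + 10) = l + 8 = 8 + l)
W = 243363/65381 (W = 7/2 + (((8 + (7 - 1*0)) + 29044)/(44467 + 20914))/2 = 7/2 + (((8 + (7 + 0)) + 29044)/65381)/2 = 7/2 + (((8 + 7) + 29044)*(1/65381))/2 = 7/2 + ((15 + 29044)*(1/65381))/2 = 7/2 + (29059*(1/65381))/2 = 7/2 + (1/2)*(29059/65381) = 7/2 + 29059/130762 = 243363/65381 ≈ 3.7222)
1/W = 1/(243363/65381) = 65381/243363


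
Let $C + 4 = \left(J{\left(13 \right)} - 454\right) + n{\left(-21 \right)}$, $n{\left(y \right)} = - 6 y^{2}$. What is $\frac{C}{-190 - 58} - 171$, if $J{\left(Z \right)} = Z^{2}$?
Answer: $- \frac{39473}{248} \approx -159.17$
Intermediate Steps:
$C = -2935$ ($C = -4 - \left(454 - 169 + 2646\right) = -4 + \left(\left(169 - 454\right) - 2646\right) = -4 - 2931 = -2935$)
$\frac{C}{-190 - 58} - 171 = \frac{1}{-190 - 58} \left(-2935\right) - 171 = \frac{1}{-248} \left(-2935\right) - 171 = \left(- \frac{1}{248}\right) \left(-2935\right) - 171 = \frac{2935}{248} - 171 = - \frac{39473}{248}$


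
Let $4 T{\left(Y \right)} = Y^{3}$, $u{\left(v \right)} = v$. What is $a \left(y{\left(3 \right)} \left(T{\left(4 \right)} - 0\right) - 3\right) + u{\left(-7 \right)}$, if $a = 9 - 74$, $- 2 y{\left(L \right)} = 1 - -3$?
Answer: $2268$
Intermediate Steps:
$y{\left(L \right)} = -2$ ($y{\left(L \right)} = - \frac{1 - -3}{2} = - \frac{1 + 3}{2} = \left(- \frac{1}{2}\right) 4 = -2$)
$T{\left(Y \right)} = \frac{Y^{3}}{4}$
$a = -65$ ($a = 9 - 74 = -65$)
$a \left(y{\left(3 \right)} \left(T{\left(4 \right)} - 0\right) - 3\right) + u{\left(-7 \right)} = - 65 \left(- 2 \left(\frac{4^{3}}{4} - 0\right) - 3\right) - 7 = - 65 \left(- 2 \left(\frac{1}{4} \cdot 64 + 0\right) - 3\right) - 7 = - 65 \left(- 2 \left(16 + 0\right) - 3\right) - 7 = - 65 \left(\left(-2\right) 16 - 3\right) - 7 = - 65 \left(-32 - 3\right) - 7 = \left(-65\right) \left(-35\right) - 7 = 2275 - 7 = 2268$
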